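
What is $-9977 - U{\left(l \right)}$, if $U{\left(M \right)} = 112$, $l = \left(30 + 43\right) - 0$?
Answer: $-10089$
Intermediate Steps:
$l = 73$ ($l = 73 + 0 = 73$)
$-9977 - U{\left(l \right)} = -9977 - 112 = -10089$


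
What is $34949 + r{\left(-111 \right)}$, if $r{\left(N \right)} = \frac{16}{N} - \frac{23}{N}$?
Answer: $\frac{3879346}{111} \approx 34949.0$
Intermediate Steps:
$r{\left(N \right)} = - \frac{7}{N}$
$34949 + r{\left(-111 \right)} = 34949 - \frac{7}{-111} = 34949 - - \frac{7}{111} = 34949 + \frac{7}{111} = \frac{3879346}{111}$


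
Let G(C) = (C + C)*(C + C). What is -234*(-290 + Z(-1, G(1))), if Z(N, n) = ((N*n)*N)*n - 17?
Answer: 68094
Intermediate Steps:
G(C) = 4*C² (G(C) = (2*C)*(2*C) = 4*C²)
Z(N, n) = -17 + N²*n² (Z(N, n) = (n*N²)*n - 17 = N²*n² - 17 = -17 + N²*n²)
-234*(-290 + Z(-1, G(1))) = -234*(-290 + (-17 + (-1)²*(4*1²)²)) = -234*(-290 + (-17 + 1*(4*1)²)) = -234*(-290 + (-17 + 1*4²)) = -234*(-290 + (-17 + 1*16)) = -234*(-290 + (-17 + 16)) = -234*(-290 - 1) = -234*(-291) = 68094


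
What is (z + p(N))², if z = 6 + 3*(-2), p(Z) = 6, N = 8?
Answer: 36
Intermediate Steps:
z = 0 (z = 6 - 6 = 0)
(z + p(N))² = (0 + 6)² = 6² = 36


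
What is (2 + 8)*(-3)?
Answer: -30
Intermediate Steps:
(2 + 8)*(-3) = 10*(-3) = -30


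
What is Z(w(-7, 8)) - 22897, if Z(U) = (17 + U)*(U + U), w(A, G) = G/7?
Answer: -1119921/49 ≈ -22856.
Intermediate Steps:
w(A, G) = G/7 (w(A, G) = G*(⅐) = G/7)
Z(U) = 2*U*(17 + U) (Z(U) = (17 + U)*(2*U) = 2*U*(17 + U))
Z(w(-7, 8)) - 22897 = 2*((⅐)*8)*(17 + (⅐)*8) - 22897 = 2*(8/7)*(17 + 8/7) - 22897 = 2*(8/7)*(127/7) - 22897 = 2032/49 - 22897 = -1119921/49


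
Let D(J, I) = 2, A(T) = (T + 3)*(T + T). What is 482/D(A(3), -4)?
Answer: 241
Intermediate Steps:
A(T) = 2*T*(3 + T) (A(T) = (3 + T)*(2*T) = 2*T*(3 + T))
482/D(A(3), -4) = 482/2 = 482*(1/2) = 241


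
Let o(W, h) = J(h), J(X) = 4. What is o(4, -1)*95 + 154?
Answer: 534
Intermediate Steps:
o(W, h) = 4
o(4, -1)*95 + 154 = 4*95 + 154 = 380 + 154 = 534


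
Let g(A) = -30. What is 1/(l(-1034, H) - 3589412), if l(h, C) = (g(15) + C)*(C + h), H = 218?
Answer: -1/3742820 ≈ -2.6718e-7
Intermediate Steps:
l(h, C) = (-30 + C)*(C + h)
1/(l(-1034, H) - 3589412) = 1/((218² - 30*218 - 30*(-1034) + 218*(-1034)) - 3589412) = 1/((47524 - 6540 + 31020 - 225412) - 3589412) = 1/(-153408 - 3589412) = 1/(-3742820) = -1/3742820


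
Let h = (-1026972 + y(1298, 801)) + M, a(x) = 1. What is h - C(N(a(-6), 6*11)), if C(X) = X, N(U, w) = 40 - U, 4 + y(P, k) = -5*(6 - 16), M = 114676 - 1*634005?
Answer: -1546294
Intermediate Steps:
M = -519329 (M = 114676 - 634005 = -519329)
y(P, k) = 46 (y(P, k) = -4 - 5*(6 - 16) = -4 - 5*(-10) = -4 + 50 = 46)
h = -1546255 (h = (-1026972 + 46) - 519329 = -1026926 - 519329 = -1546255)
h - C(N(a(-6), 6*11)) = -1546255 - (40 - 1*1) = -1546255 - (40 - 1) = -1546255 - 1*39 = -1546255 - 39 = -1546294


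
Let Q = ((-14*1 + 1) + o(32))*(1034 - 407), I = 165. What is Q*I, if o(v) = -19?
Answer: -3310560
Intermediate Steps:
Q = -20064 (Q = ((-14*1 + 1) - 19)*(1034 - 407) = ((-14 + 1) - 19)*627 = (-13 - 19)*627 = -32*627 = -20064)
Q*I = -20064*165 = -3310560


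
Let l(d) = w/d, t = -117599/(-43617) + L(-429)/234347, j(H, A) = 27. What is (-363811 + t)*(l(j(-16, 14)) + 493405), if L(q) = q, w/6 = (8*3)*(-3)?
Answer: -611583848175570152727/3407171033 ≈ -1.7950e+11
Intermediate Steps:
w = -432 (w = 6*((8*3)*(-3)) = 6*(24*(-3)) = 6*(-72) = -432)
t = 27540261160/10221513099 (t = -117599/(-43617) - 429/234347 = -117599*(-1/43617) - 429*1/234347 = 117599/43617 - 429/234347 = 27540261160/10221513099 ≈ 2.6943)
l(d) = -432/d
(-363811 + t)*(l(j(-16, 14)) + 493405) = (-363811 + 27540261160/10221513099)*(-432/27 + 493405) = -3718671361799129*(-432*1/27 + 493405)/10221513099 = -3718671361799129*(-16 + 493405)/10221513099 = -3718671361799129/10221513099*493389 = -611583848175570152727/3407171033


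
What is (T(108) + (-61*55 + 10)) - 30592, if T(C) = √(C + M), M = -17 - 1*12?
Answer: -33937 + √79 ≈ -33928.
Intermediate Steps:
M = -29 (M = -17 - 12 = -29)
T(C) = √(-29 + C) (T(C) = √(C - 29) = √(-29 + C))
(T(108) + (-61*55 + 10)) - 30592 = (√(-29 + 108) + (-61*55 + 10)) - 30592 = (√79 + (-3355 + 10)) - 30592 = (√79 - 3345) - 30592 = (-3345 + √79) - 30592 = -33937 + √79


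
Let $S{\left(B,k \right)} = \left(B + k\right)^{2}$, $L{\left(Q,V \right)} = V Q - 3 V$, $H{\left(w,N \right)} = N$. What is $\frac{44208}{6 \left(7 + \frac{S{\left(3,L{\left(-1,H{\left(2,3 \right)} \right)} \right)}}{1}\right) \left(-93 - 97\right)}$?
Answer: $- \frac{921}{2090} \approx -0.44067$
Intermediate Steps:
$L{\left(Q,V \right)} = - 3 V + Q V$ ($L{\left(Q,V \right)} = Q V - 3 V = - 3 V + Q V$)
$\frac{44208}{6 \left(7 + \frac{S{\left(3,L{\left(-1,H{\left(2,3 \right)} \right)} \right)}}{1}\right) \left(-93 - 97\right)} = \frac{44208}{6 \left(7 + \frac{\left(3 + 3 \left(-3 - 1\right)\right)^{2}}{1}\right) \left(-93 - 97\right)} = \frac{44208}{6 \left(7 + \left(3 + 3 \left(-4\right)\right)^{2} \cdot 1\right) \left(-190\right)} = \frac{44208}{6 \left(7 + \left(3 - 12\right)^{2} \cdot 1\right) \left(-190\right)} = \frac{44208}{6 \left(7 + \left(-9\right)^{2} \cdot 1\right) \left(-190\right)} = \frac{44208}{6 \left(7 + 81 \cdot 1\right) \left(-190\right)} = \frac{44208}{6 \left(7 + 81\right) \left(-190\right)} = \frac{44208}{6 \cdot 88 \left(-190\right)} = \frac{44208}{528 \left(-190\right)} = \frac{44208}{-100320} = 44208 \left(- \frac{1}{100320}\right) = - \frac{921}{2090}$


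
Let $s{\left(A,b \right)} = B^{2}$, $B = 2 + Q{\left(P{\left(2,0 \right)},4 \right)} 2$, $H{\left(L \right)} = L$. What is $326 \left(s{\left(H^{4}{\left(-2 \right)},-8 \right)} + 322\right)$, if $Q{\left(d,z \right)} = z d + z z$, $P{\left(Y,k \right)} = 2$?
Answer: $919972$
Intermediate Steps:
$Q{\left(d,z \right)} = z^{2} + d z$ ($Q{\left(d,z \right)} = d z + z^{2} = z^{2} + d z$)
$B = 50$ ($B = 2 + 4 \left(2 + 4\right) 2 = 2 + 4 \cdot 6 \cdot 2 = 2 + 24 \cdot 2 = 2 + 48 = 50$)
$s{\left(A,b \right)} = 2500$ ($s{\left(A,b \right)} = 50^{2} = 2500$)
$326 \left(s{\left(H^{4}{\left(-2 \right)},-8 \right)} + 322\right) = 326 \left(2500 + 322\right) = 326 \cdot 2822 = 919972$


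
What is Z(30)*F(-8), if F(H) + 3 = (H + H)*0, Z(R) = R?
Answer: -90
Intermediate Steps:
F(H) = -3 (F(H) = -3 + (H + H)*0 = -3 + (2*H)*0 = -3 + 0 = -3)
Z(30)*F(-8) = 30*(-3) = -90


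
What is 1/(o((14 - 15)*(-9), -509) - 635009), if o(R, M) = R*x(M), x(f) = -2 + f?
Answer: -1/639608 ≈ -1.5635e-6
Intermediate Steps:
o(R, M) = R*(-2 + M)
1/(o((14 - 15)*(-9), -509) - 635009) = 1/(((14 - 15)*(-9))*(-2 - 509) - 635009) = 1/(-1*(-9)*(-511) - 635009) = 1/(9*(-511) - 635009) = 1/(-4599 - 635009) = 1/(-639608) = -1/639608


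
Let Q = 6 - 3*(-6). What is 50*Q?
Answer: 1200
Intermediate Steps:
Q = 24 (Q = 6 + 18 = 24)
50*Q = 50*24 = 1200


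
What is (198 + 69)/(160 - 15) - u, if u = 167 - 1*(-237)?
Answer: -58313/145 ≈ -402.16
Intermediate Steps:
u = 404 (u = 167 + 237 = 404)
(198 + 69)/(160 - 15) - u = (198 + 69)/(160 - 15) - 1*404 = 267/145 - 404 = -58313/145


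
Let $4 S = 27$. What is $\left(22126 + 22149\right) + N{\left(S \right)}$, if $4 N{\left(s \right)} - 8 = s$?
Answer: $\frac{708459}{16} \approx 44279.0$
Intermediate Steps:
$S = \frac{27}{4}$ ($S = \frac{1}{4} \cdot 27 = \frac{27}{4} \approx 6.75$)
$N{\left(s \right)} = 2 + \frac{s}{4}$
$\left(22126 + 22149\right) + N{\left(S \right)} = \left(22126 + 22149\right) + \left(2 + \frac{1}{4} \cdot \frac{27}{4}\right) = 44275 + \left(2 + \frac{27}{16}\right) = 44275 + \frac{59}{16} = \frac{708459}{16}$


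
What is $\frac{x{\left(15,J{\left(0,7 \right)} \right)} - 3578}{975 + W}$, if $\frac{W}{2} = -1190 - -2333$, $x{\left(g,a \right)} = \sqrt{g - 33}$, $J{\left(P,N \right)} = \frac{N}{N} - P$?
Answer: $- \frac{3578}{3261} + \frac{i \sqrt{2}}{1087} \approx -1.0972 + 0.001301 i$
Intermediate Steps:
$J{\left(P,N \right)} = 1 - P$
$x{\left(g,a \right)} = \sqrt{-33 + g}$
$W = 2286$ ($W = 2 \left(-1190 - -2333\right) = 2 \left(-1190 + 2333\right) = 2 \cdot 1143 = 2286$)
$\frac{x{\left(15,J{\left(0,7 \right)} \right)} - 3578}{975 + W} = \frac{\sqrt{-33 + 15} - 3578}{975 + 2286} = \frac{\sqrt{-18} - 3578}{3261} = \left(3 i \sqrt{2} - 3578\right) \frac{1}{3261} = \left(-3578 + 3 i \sqrt{2}\right) \frac{1}{3261} = - \frac{3578}{3261} + \frac{i \sqrt{2}}{1087}$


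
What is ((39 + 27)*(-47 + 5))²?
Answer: 7683984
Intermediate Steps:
((39 + 27)*(-47 + 5))² = (66*(-42))² = (-2772)² = 7683984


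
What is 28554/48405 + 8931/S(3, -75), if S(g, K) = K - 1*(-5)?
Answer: -819631/6454 ≈ -127.00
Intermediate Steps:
S(g, K) = 5 + K (S(g, K) = K + 5 = 5 + K)
28554/48405 + 8931/S(3, -75) = 28554/48405 + 8931/(5 - 75) = 28554*(1/48405) + 8931/(-70) = 9518/16135 + 8931*(-1/70) = 9518/16135 - 8931/70 = -819631/6454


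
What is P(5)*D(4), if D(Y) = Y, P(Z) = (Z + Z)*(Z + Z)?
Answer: 400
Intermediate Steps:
P(Z) = 4*Z² (P(Z) = (2*Z)*(2*Z) = 4*Z²)
P(5)*D(4) = (4*5²)*4 = (4*25)*4 = 100*4 = 400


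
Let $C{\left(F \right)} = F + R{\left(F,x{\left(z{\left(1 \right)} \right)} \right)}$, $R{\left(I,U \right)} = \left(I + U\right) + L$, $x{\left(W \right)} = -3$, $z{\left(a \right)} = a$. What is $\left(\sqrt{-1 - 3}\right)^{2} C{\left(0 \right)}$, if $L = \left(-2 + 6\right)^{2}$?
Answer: $-52$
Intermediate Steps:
$L = 16$ ($L = 4^{2} = 16$)
$R{\left(I,U \right)} = 16 + I + U$ ($R{\left(I,U \right)} = \left(I + U\right) + 16 = 16 + I + U$)
$C{\left(F \right)} = 13 + 2 F$ ($C{\left(F \right)} = F + \left(16 + F - 3\right) = F + \left(13 + F\right) = 13 + 2 F$)
$\left(\sqrt{-1 - 3}\right)^{2} C{\left(0 \right)} = \left(\sqrt{-1 - 3}\right)^{2} \left(13 + 2 \cdot 0\right) = \left(\sqrt{-4}\right)^{2} \left(13 + 0\right) = \left(2 i\right)^{2} \cdot 13 = \left(-4\right) 13 = -52$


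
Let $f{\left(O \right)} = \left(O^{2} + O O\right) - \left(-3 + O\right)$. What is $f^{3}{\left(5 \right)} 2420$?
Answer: $267632640$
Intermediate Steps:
$f{\left(O \right)} = 3 - O + 2 O^{2}$ ($f{\left(O \right)} = \left(O^{2} + O^{2}\right) - \left(-3 + O\right) = 2 O^{2} - \left(-3 + O\right) = 3 - O + 2 O^{2}$)
$f^{3}{\left(5 \right)} 2420 = \left(3 - 5 + 2 \cdot 5^{2}\right)^{3} \cdot 2420 = \left(3 - 5 + 2 \cdot 25\right)^{3} \cdot 2420 = \left(3 - 5 + 50\right)^{3} \cdot 2420 = 48^{3} \cdot 2420 = 110592 \cdot 2420 = 267632640$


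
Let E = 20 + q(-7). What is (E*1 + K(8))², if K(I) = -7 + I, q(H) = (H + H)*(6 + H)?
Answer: 1225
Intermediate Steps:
q(H) = 2*H*(6 + H) (q(H) = (2*H)*(6 + H) = 2*H*(6 + H))
E = 34 (E = 20 + 2*(-7)*(6 - 7) = 20 + 2*(-7)*(-1) = 20 + 14 = 34)
(E*1 + K(8))² = (34*1 + (-7 + 8))² = (34 + 1)² = 35² = 1225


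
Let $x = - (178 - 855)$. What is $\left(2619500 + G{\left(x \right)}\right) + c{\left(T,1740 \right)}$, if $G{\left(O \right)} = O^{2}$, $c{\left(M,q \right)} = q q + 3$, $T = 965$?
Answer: $6105432$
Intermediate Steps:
$c{\left(M,q \right)} = 3 + q^{2}$ ($c{\left(M,q \right)} = q^{2} + 3 = 3 + q^{2}$)
$x = 677$ ($x = \left(-1\right) \left(-677\right) = 677$)
$\left(2619500 + G{\left(x \right)}\right) + c{\left(T,1740 \right)} = \left(2619500 + 677^{2}\right) + \left(3 + 1740^{2}\right) = \left(2619500 + 458329\right) + \left(3 + 3027600\right) = 3077829 + 3027603 = 6105432$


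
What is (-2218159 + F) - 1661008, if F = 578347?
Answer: -3300820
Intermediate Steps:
(-2218159 + F) - 1661008 = (-2218159 + 578347) - 1661008 = -1639812 - 1661008 = -3300820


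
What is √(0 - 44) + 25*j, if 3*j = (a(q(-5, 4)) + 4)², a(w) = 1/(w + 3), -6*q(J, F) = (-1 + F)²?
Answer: 4900/27 + 2*I*√11 ≈ 181.48 + 6.6332*I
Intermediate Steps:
q(J, F) = -(-1 + F)²/6
a(w) = 1/(3 + w)
j = 196/27 (j = (1/(3 - (-1 + 4)²/6) + 4)²/3 = (1/(3 - ⅙*3²) + 4)²/3 = (1/(3 - ⅙*9) + 4)²/3 = (1/(3 - 3/2) + 4)²/3 = (1/(3/2) + 4)²/3 = (⅔ + 4)²/3 = (14/3)²/3 = (⅓)*(196/9) = 196/27 ≈ 7.2593)
√(0 - 44) + 25*j = √(0 - 44) + 25*(196/27) = √(-44) + 4900/27 = 2*I*√11 + 4900/27 = 4900/27 + 2*I*√11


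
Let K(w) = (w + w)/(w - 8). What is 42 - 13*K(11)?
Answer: -160/3 ≈ -53.333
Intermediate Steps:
K(w) = 2*w/(-8 + w) (K(w) = (2*w)/(-8 + w) = 2*w/(-8 + w))
42 - 13*K(11) = 42 - 26*11/(-8 + 11) = 42 - 26*11/3 = 42 - 13*22/3 = 42 - 286/3 = -160/3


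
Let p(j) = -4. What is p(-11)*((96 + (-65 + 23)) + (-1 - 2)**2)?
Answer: -252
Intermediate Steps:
p(-11)*((96 + (-65 + 23)) + (-1 - 2)**2) = -4*((96 + (-65 + 23)) + (-1 - 2)**2) = -4*((96 - 42) + (-3)**2) = -4*(54 + 9) = -4*63 = -252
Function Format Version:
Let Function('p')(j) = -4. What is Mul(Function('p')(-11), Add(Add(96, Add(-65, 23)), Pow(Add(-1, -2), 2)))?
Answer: -252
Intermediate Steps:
Mul(Function('p')(-11), Add(Add(96, Add(-65, 23)), Pow(Add(-1, -2), 2))) = Mul(-4, Add(Add(96, Add(-65, 23)), Pow(Add(-1, -2), 2))) = Mul(-4, Add(Add(96, -42), Pow(-3, 2))) = Mul(-4, Add(54, 9)) = Mul(-4, 63) = -252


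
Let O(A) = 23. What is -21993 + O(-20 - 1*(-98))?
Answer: -21970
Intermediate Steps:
-21993 + O(-20 - 1*(-98)) = -21993 + 23 = -21970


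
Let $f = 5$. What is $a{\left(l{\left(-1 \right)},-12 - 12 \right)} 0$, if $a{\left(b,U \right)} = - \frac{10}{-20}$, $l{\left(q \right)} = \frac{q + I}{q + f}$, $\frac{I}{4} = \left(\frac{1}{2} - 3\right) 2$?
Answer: $0$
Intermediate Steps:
$I = -20$ ($I = 4 \left(\frac{1}{2} - 3\right) 2 = 4 \left(\left(- \frac{5}{2}\right) 2\right) = 4 \left(-5\right) = -20$)
$l{\left(q \right)} = \frac{-20 + q}{5 + q}$ ($l{\left(q \right)} = \frac{q - 20}{q + 5} = \frac{-20 + q}{5 + q}$)
$a{\left(b,U \right)} = \frac{1}{2}$ ($a{\left(b,U \right)} = \left(-10\right) \left(- \frac{1}{20}\right) = \frac{1}{2}$)
$a{\left(l{\left(-1 \right)},-12 - 12 \right)} 0 = \frac{1}{2} \cdot 0 = 0$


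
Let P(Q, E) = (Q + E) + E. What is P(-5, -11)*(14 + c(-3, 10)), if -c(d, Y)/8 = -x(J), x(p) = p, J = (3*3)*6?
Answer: -12042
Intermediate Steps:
J = 54 (J = 9*6 = 54)
P(Q, E) = Q + 2*E (P(Q, E) = (E + Q) + E = Q + 2*E)
c(d, Y) = 432 (c(d, Y) = -(-8)*54 = -8*(-54) = 432)
P(-5, -11)*(14 + c(-3, 10)) = (-5 + 2*(-11))*(14 + 432) = (-5 - 22)*446 = -27*446 = -12042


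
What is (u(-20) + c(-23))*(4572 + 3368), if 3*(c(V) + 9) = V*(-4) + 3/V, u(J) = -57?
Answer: -19381540/69 ≈ -2.8089e+5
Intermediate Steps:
c(V) = -9 + 1/V - 4*V/3 (c(V) = -9 + (V*(-4) + 3/V)/3 = -9 + (-4*V + 3/V)/3 = -9 + (1/V - 4*V/3) = -9 + 1/V - 4*V/3)
(u(-20) + c(-23))*(4572 + 3368) = (-57 + (-9 + 1/(-23) - 4/3*(-23)))*(4572 + 3368) = (-57 + (-9 - 1/23 + 92/3))*7940 = (-57 + 1492/69)*7940 = -2441/69*7940 = -19381540/69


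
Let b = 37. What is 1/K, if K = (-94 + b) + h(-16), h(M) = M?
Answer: -1/73 ≈ -0.013699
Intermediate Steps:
K = -73 (K = (-94 + 37) - 16 = -57 - 16 = -73)
1/K = 1/(-73) = -1/73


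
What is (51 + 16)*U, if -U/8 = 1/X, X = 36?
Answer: -134/9 ≈ -14.889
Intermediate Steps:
U = -2/9 (U = -8/36 = -8*1/36 = -2/9 ≈ -0.22222)
(51 + 16)*U = (51 + 16)*(-2/9) = 67*(-2/9) = -134/9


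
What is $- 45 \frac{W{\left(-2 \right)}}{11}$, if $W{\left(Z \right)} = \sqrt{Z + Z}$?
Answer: $- \frac{90 i}{11} \approx - 8.1818 i$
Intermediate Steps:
$W{\left(Z \right)} = \sqrt{2} \sqrt{Z}$ ($W{\left(Z \right)} = \sqrt{2 Z} = \sqrt{2} \sqrt{Z}$)
$- 45 \frac{W{\left(-2 \right)}}{11} = - 45 \frac{\sqrt{2} \sqrt{-2}}{11} = - 45 \sqrt{2} i \sqrt{2} \cdot \frac{1}{11} = - 45 \cdot 2 i \frac{1}{11} = - 45 \frac{2 i}{11} = - \frac{90 i}{11}$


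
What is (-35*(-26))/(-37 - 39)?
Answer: -455/38 ≈ -11.974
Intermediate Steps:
(-35*(-26))/(-37 - 39) = 910/(-76) = 910*(-1/76) = -455/38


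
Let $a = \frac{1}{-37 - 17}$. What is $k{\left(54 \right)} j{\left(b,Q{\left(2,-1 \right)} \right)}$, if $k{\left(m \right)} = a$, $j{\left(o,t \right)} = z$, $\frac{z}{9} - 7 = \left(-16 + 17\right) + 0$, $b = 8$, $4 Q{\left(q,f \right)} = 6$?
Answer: $- \frac{4}{3} \approx -1.3333$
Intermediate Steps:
$Q{\left(q,f \right)} = \frac{3}{2}$ ($Q{\left(q,f \right)} = \frac{1}{4} \cdot 6 = \frac{3}{2}$)
$a = - \frac{1}{54}$ ($a = \frac{1}{-54} = - \frac{1}{54} \approx -0.018519$)
$z = 72$ ($z = 63 + 9 \left(\left(-16 + 17\right) + 0\right) = 63 + 9 \left(1 + 0\right) = 63 + 9 \cdot 1 = 63 + 9 = 72$)
$j{\left(o,t \right)} = 72$
$k{\left(m \right)} = - \frac{1}{54}$
$k{\left(54 \right)} j{\left(b,Q{\left(2,-1 \right)} \right)} = \left(- \frac{1}{54}\right) 72 = - \frac{4}{3}$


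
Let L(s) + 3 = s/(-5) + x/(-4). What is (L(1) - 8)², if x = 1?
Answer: 52441/400 ≈ 131.10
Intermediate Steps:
L(s) = -13/4 - s/5 (L(s) = -3 + (s/(-5) + 1/(-4)) = -3 + (s*(-⅕) + 1*(-¼)) = -3 + (-s/5 - ¼) = -3 + (-¼ - s/5) = -13/4 - s/5)
(L(1) - 8)² = ((-13/4 - ⅕*1) - 8)² = ((-13/4 - ⅕) - 8)² = (-69/20 - 8)² = (-229/20)² = 52441/400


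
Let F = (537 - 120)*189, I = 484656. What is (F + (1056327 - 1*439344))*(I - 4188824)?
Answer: -2577345277728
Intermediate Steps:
F = 78813 (F = 417*189 = 78813)
(F + (1056327 - 1*439344))*(I - 4188824) = (78813 + (1056327 - 1*439344))*(484656 - 4188824) = (78813 + (1056327 - 439344))*(-3704168) = (78813 + 616983)*(-3704168) = 695796*(-3704168) = -2577345277728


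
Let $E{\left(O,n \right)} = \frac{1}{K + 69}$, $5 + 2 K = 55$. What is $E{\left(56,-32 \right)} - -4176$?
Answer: $\frac{392545}{94} \approx 4176.0$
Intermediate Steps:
$K = 25$ ($K = - \frac{5}{2} + \frac{1}{2} \cdot 55 = - \frac{5}{2} + \frac{55}{2} = 25$)
$E{\left(O,n \right)} = \frac{1}{94}$ ($E{\left(O,n \right)} = \frac{1}{25 + 69} = \frac{1}{94}$)
$E{\left(56,-32 \right)} - -4176 = \frac{1}{94} - -4176 = \frac{1}{94} + 4176 = \frac{392545}{94}$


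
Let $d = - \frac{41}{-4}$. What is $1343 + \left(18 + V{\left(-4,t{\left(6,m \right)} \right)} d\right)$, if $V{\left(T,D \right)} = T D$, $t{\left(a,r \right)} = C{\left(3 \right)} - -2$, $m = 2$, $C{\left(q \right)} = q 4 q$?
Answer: $-197$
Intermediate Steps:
$d = \frac{41}{4}$ ($d = \left(-41\right) \left(- \frac{1}{4}\right) = \frac{41}{4} \approx 10.25$)
$C{\left(q \right)} = 4 q^{2}$ ($C{\left(q \right)} = 4 q q = 4 q^{2}$)
$t{\left(a,r \right)} = 38$ ($t{\left(a,r \right)} = 4 \cdot 3^{2} - -2 = 4 \cdot 9 + 2 = 36 + 2 = 38$)
$V{\left(T,D \right)} = D T$
$1343 + \left(18 + V{\left(-4,t{\left(6,m \right)} \right)} d\right) = 1343 + \left(18 + 38 \left(-4\right) \frac{41}{4}\right) = 1343 + \left(18 - 1558\right) = 1343 - 1540 = -197$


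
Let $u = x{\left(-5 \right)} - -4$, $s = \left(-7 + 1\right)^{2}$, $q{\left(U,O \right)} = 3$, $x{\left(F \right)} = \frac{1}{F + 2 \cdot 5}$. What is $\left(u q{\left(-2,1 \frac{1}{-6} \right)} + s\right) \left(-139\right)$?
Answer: $- \frac{33777}{5} \approx -6755.4$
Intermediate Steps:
$x{\left(F \right)} = \frac{1}{10 + F}$ ($x{\left(F \right)} = \frac{1}{F + 10} = \frac{1}{10 + F}$)
$s = 36$ ($s = \left(-6\right)^{2} = 36$)
$u = \frac{21}{5}$ ($u = \frac{1}{10 - 5} - -4 = \frac{1}{5} + 4 = \frac{21}{5} \approx 4.2$)
$\left(u q{\left(-2,1 \frac{1}{-6} \right)} + s\right) \left(-139\right) = \left(\frac{21}{5} \cdot 3 + 36\right) \left(-139\right) = \left(\frac{63}{5} + 36\right) \left(-139\right) = \frac{243}{5} \left(-139\right) = - \frac{33777}{5}$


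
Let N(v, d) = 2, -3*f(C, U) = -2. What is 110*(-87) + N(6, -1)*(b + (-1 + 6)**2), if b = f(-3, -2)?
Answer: -28556/3 ≈ -9518.7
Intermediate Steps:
f(C, U) = 2/3 (f(C, U) = -1/3*(-2) = 2/3)
b = 2/3 ≈ 0.66667
110*(-87) + N(6, -1)*(b + (-1 + 6)**2) = 110*(-87) + 2*(2/3 + (-1 + 6)**2) = -9570 + 2*(2/3 + 5**2) = -9570 + 2*(2/3 + 25) = -9570 + 2*(77/3) = -9570 + 154/3 = -28556/3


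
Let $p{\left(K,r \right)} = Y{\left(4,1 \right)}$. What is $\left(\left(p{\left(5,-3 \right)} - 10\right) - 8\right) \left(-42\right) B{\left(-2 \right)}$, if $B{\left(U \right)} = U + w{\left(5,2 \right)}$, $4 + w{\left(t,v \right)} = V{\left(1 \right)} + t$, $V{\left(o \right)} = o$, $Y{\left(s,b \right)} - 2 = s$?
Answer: $0$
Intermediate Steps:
$Y{\left(s,b \right)} = 2 + s$
$w{\left(t,v \right)} = -3 + t$ ($w{\left(t,v \right)} = -4 + \left(1 + t\right) = -3 + t$)
$p{\left(K,r \right)} = 6$ ($p{\left(K,r \right)} = 2 + 4 = 6$)
$B{\left(U \right)} = 2 + U$ ($B{\left(U \right)} = U + \left(-3 + 5\right) = U + 2 = 2 + U$)
$\left(\left(p{\left(5,-3 \right)} - 10\right) - 8\right) \left(-42\right) B{\left(-2 \right)} = \left(\left(6 - 10\right) - 8\right) \left(-42\right) \left(2 - 2\right) = \left(-4 - 8\right) \left(-42\right) 0 = \left(-12\right) \left(-42\right) 0 = 504 \cdot 0 = 0$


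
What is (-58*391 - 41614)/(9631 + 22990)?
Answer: -64292/32621 ≈ -1.9709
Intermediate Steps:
(-58*391 - 41614)/(9631 + 22990) = (-22678 - 41614)/32621 = -64292*1/32621 = -64292/32621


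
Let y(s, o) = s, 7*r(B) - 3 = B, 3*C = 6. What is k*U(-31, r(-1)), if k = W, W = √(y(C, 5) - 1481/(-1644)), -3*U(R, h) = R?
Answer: 31*√1960059/2466 ≈ 17.600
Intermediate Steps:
C = 2 (C = (⅓)*6 = 2)
r(B) = 3/7 + B/7
U(R, h) = -R/3
W = √1960059/822 (W = √(2 - 1481/(-1644)) = √(2 - 1481*(-1/1644)) = √(2 + 1481/1644) = √(4769/1644) = √1960059/822 ≈ 1.7032)
k = √1960059/822 ≈ 1.7032
k*U(-31, r(-1)) = (√1960059/822)*(-⅓*(-31)) = (√1960059/822)*(31/3) = 31*√1960059/2466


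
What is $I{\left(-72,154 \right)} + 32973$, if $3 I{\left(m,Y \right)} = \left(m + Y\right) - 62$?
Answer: $\frac{98939}{3} \approx 32980.0$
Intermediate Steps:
$I{\left(m,Y \right)} = - \frac{62}{3} + \frac{Y}{3} + \frac{m}{3}$ ($I{\left(m,Y \right)} = \frac{\left(m + Y\right) - 62}{3} = \frac{\left(Y + m\right) - 62}{3} = \frac{-62 + Y + m}{3} = - \frac{62}{3} + \frac{Y}{3} + \frac{m}{3}$)
$I{\left(-72,154 \right)} + 32973 = \left(- \frac{62}{3} + \frac{1}{3} \cdot 154 + \frac{1}{3} \left(-72\right)\right) + 32973 = \left(- \frac{62}{3} + \frac{154}{3} - 24\right) + 32973 = \frac{20}{3} + 32973 = \frac{98939}{3}$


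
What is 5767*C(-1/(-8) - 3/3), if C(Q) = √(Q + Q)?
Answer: 5767*I*√7/2 ≈ 7629.0*I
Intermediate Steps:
C(Q) = √2*√Q (C(Q) = √(2*Q) = √2*√Q)
5767*C(-1/(-8) - 3/3) = 5767*(√2*√(-1/(-8) - 3/3)) = 5767*(√2*√(-1*(-⅛) - 3*⅓)) = 5767*(√2*√(⅛ - 1)) = 5767*(√2*√(-7/8)) = 5767*(√2*(I*√14/4)) = 5767*(I*√7/2) = 5767*I*√7/2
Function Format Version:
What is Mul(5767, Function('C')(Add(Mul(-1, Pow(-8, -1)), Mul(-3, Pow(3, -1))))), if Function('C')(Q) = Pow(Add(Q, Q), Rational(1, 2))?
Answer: Mul(Rational(5767, 2), I, Pow(7, Rational(1, 2))) ≈ Mul(7629.0, I)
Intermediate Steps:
Function('C')(Q) = Mul(Pow(2, Rational(1, 2)), Pow(Q, Rational(1, 2))) (Function('C')(Q) = Pow(Mul(2, Q), Rational(1, 2)) = Mul(Pow(2, Rational(1, 2)), Pow(Q, Rational(1, 2))))
Mul(5767, Function('C')(Add(Mul(-1, Pow(-8, -1)), Mul(-3, Pow(3, -1))))) = Mul(5767, Mul(Pow(2, Rational(1, 2)), Pow(Add(Mul(-1, Pow(-8, -1)), Mul(-3, Pow(3, -1))), Rational(1, 2)))) = Mul(5767, Mul(Pow(2, Rational(1, 2)), Pow(Add(Mul(-1, Rational(-1, 8)), Mul(-3, Rational(1, 3))), Rational(1, 2)))) = Mul(5767, Mul(Pow(2, Rational(1, 2)), Pow(Add(Rational(1, 8), -1), Rational(1, 2)))) = Mul(5767, Mul(Pow(2, Rational(1, 2)), Pow(Rational(-7, 8), Rational(1, 2)))) = Mul(5767, Mul(Pow(2, Rational(1, 2)), Mul(Rational(1, 4), I, Pow(14, Rational(1, 2))))) = Mul(5767, Mul(Rational(1, 2), I, Pow(7, Rational(1, 2)))) = Mul(Rational(5767, 2), I, Pow(7, Rational(1, 2)))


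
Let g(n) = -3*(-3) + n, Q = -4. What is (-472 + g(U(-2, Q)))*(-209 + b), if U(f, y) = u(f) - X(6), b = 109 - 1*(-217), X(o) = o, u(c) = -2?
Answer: -55107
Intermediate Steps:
b = 326 (b = 109 + 217 = 326)
U(f, y) = -8 (U(f, y) = -2 - 1*6 = -2 - 6 = -8)
g(n) = 9 + n
(-472 + g(U(-2, Q)))*(-209 + b) = (-472 + (9 - 8))*(-209 + 326) = (-472 + 1)*117 = -471*117 = -55107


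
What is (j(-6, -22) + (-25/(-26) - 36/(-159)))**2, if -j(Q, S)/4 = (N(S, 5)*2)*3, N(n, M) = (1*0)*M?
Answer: 2679769/1898884 ≈ 1.4112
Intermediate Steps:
N(n, M) = 0 (N(n, M) = 0*M = 0)
j(Q, S) = 0 (j(Q, S) = -4*0*2*3 = -0*3 = -4*0 = 0)
(j(-6, -22) + (-25/(-26) - 36/(-159)))**2 = (0 + (-25/(-26) - 36/(-159)))**2 = (0 + (-25*(-1/26) - 36*(-1/159)))**2 = (0 + (25/26 + 12/53))**2 = (0 + 1637/1378)**2 = (1637/1378)**2 = 2679769/1898884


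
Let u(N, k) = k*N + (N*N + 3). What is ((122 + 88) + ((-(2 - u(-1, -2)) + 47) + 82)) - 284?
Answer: 59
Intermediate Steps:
u(N, k) = 3 + N² + N*k (u(N, k) = N*k + (N² + 3) = N*k + (3 + N²) = 3 + N² + N*k)
((122 + 88) + ((-(2 - u(-1, -2)) + 47) + 82)) - 284 = ((122 + 88) + ((-(2 - (3 + (-1)² - 1*(-2))) + 47) + 82)) - 284 = (210 + ((-(2 - (3 + 1 + 2)) + 47) + 82)) - 284 = (210 + ((-(2 - 1*6) + 47) + 82)) - 284 = (210 + ((-(2 - 6) + 47) + 82)) - 284 = (210 + ((-1*(-4) + 47) + 82)) - 284 = (210 + ((4 + 47) + 82)) - 284 = (210 + (51 + 82)) - 284 = (210 + 133) - 284 = 343 - 284 = 59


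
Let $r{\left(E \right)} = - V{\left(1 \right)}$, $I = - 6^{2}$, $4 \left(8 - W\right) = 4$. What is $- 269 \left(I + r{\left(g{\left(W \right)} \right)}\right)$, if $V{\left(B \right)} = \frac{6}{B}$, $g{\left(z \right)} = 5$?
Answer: $11298$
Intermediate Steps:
$W = 7$ ($W = 8 - 1 = 7$)
$I = -36$ ($I = \left(-1\right) 36 = -36$)
$r{\left(E \right)} = -6$ ($r{\left(E \right)} = - \frac{6}{1} = - 6 \cdot 1 = \left(-1\right) 6 = -6$)
$- 269 \left(I + r{\left(g{\left(W \right)} \right)}\right) = - 269 \left(-36 - 6\right) = \left(-269\right) \left(-42\right) = 11298$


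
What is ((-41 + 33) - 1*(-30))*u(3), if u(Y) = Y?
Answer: 66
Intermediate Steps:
((-41 + 33) - 1*(-30))*u(3) = ((-41 + 33) - 1*(-30))*3 = (-8 + 30)*3 = 22*3 = 66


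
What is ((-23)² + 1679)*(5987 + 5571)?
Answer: 25520064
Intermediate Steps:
((-23)² + 1679)*(5987 + 5571) = (529 + 1679)*11558 = 2208*11558 = 25520064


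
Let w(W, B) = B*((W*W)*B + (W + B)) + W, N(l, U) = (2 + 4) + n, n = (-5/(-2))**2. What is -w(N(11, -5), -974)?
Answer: -143297449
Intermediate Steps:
n = 25/4 (n = (-5*(-1/2))**2 = (5/2)**2 = 25/4 ≈ 6.2500)
N(l, U) = 49/4 (N(l, U) = (2 + 4) + 25/4 = 6 + 25/4 = 49/4)
w(W, B) = W + B*(B + W + B*W**2) (w(W, B) = B*(W**2*B + (B + W)) + W = B*(B*W**2 + (B + W)) + W = B*(B + W + B*W**2) + W = W + B*(B + W + B*W**2))
-w(N(11, -5), -974) = -(49/4 + (-974)**2 - 974*49/4 + (-974)**2*(49/4)**2) = -(49/4 + 948676 - 23863/2 + 948676*(2401/16)) = -(49/4 + 948676 - 23863/2 + 569442769/4) = -1*143297449 = -143297449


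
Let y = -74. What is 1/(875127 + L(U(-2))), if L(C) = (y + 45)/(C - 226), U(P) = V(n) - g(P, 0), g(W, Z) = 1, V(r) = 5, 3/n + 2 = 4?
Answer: 222/194278223 ≈ 1.1427e-6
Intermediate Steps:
n = 3/2 (n = 3/(-2 + 4) = 3/2 ≈ 1.5000)
U(P) = 4 (U(P) = 5 - 1*1 = 5 - 1 = 4)
L(C) = -29/(-226 + C) (L(C) = (-74 + 45)/(C - 226) = -29/(-226 + C))
1/(875127 + L(U(-2))) = 1/(875127 - 29/(-226 + 4)) = 1/(875127 - 29/(-222)) = 1/(875127 - 29*(-1/222)) = 1/(875127 + 29/222) = 1/(194278223/222) = 222/194278223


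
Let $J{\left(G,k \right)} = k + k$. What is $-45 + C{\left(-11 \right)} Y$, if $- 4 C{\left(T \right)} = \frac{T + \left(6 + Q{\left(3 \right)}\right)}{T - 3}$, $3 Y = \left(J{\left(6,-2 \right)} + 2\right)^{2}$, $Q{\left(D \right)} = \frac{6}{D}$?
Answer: $- \frac{631}{14} \approx -45.071$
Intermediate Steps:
$J{\left(G,k \right)} = 2 k$
$Y = \frac{4}{3}$ ($Y = \frac{\left(2 \left(-2\right) + 2\right)^{2}}{3} = \frac{\left(-4 + 2\right)^{2}}{3} = \frac{\left(-2\right)^{2}}{3} = \frac{1}{3} \cdot 4 = \frac{4}{3} \approx 1.3333$)
$C{\left(T \right)} = - \frac{8 + T}{4 \left(-3 + T\right)}$ ($C{\left(T \right)} = - \frac{\left(T + \left(6 + \frac{6}{3}\right)\right) \frac{1}{T - 3}}{4} = - \frac{\left(T + \left(6 + 6 \cdot \frac{1}{3}\right)\right) \frac{1}{-3 + T}}{4} = - \frac{\left(T + \left(6 + 2\right)\right) \frac{1}{-3 + T}}{4} = - \frac{\left(T + 8\right) \frac{1}{-3 + T}}{4} = - \frac{\left(8 + T\right) \frac{1}{-3 + T}}{4} = - \frac{\frac{1}{-3 + T} \left(8 + T\right)}{4} = - \frac{8 + T}{4 \left(-3 + T\right)}$)
$-45 + C{\left(-11 \right)} Y = -45 + \frac{-8 - -11}{4 \left(-3 - 11\right)} \frac{4}{3} = -45 + \frac{-8 + 11}{4 \left(-14\right)} \frac{4}{3} = -45 + \frac{1}{4} \left(- \frac{1}{14}\right) 3 \cdot \frac{4}{3} = -45 - \frac{1}{14} = - \frac{631}{14}$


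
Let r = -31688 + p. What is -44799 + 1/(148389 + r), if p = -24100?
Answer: -4148432198/92601 ≈ -44799.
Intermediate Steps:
r = -55788 (r = -31688 - 24100 = -55788)
-44799 + 1/(148389 + r) = -44799 + 1/(148389 - 55788) = -44799 + 1/92601 = -4148432198/92601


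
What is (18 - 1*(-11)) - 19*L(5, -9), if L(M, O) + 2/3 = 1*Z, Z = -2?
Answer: 239/3 ≈ 79.667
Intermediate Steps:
L(M, O) = -8/3 (L(M, O) = -⅔ + 1*(-2) = -⅔ - 2 = -8/3)
(18 - 1*(-11)) - 19*L(5, -9) = (18 - 1*(-11)) - 19*(-8/3) = (18 + 11) + 152/3 = 29 + 152/3 = 239/3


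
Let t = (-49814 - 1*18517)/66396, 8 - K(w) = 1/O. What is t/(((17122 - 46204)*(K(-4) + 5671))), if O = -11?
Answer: 22777/3655306110480 ≈ 6.2312e-9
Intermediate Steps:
K(w) = 89/11 (K(w) = 8 - 1/(-11) = 8 - 1*(-1/11) = 8 + 1/11 = 89/11)
t = -22777/22132 (t = (-49814 - 18517)*(1/66396) = -68331*1/66396 = -22777/22132 ≈ -1.0291)
t/(((17122 - 46204)*(K(-4) + 5671))) = -22777*1/((17122 - 46204)*(89/11 + 5671))/22132 = -22777/(22132*((-29082*62470/11))) = -22777/(22132*(-1816752540/11)) = -22777/22132*(-11/1816752540) = 22777/3655306110480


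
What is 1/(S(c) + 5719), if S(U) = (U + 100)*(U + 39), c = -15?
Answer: 1/7759 ≈ 0.00012888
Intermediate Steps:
S(U) = (39 + U)*(100 + U) (S(U) = (100 + U)*(39 + U) = (39 + U)*(100 + U))
1/(S(c) + 5719) = 1/((3900 + (-15)**2 + 139*(-15)) + 5719) = 1/((3900 + 225 - 2085) + 5719) = 1/(2040 + 5719) = 1/7759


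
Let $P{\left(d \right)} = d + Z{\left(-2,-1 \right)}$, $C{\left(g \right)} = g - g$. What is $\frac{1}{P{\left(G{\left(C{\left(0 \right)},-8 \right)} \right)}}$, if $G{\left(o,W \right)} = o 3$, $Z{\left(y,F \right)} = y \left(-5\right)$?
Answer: $\frac{1}{10} \approx 0.1$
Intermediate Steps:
$C{\left(g \right)} = 0$
$Z{\left(y,F \right)} = - 5 y$
$G{\left(o,W \right)} = 3 o$
$P{\left(d \right)} = 10 + d$ ($P{\left(d \right)} = d - -10 = d + 10 = 10 + d$)
$\frac{1}{P{\left(G{\left(C{\left(0 \right)},-8 \right)} \right)}} = \frac{1}{10 + 3 \cdot 0} = \frac{1}{10 + 0} = \frac{1}{10}$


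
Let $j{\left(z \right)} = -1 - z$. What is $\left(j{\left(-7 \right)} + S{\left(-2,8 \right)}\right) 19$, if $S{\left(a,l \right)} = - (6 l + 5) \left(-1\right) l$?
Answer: $8170$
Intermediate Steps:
$S{\left(a,l \right)} = l \left(5 + 6 l\right)$ ($S{\left(a,l \right)} = - (5 + 6 l) \left(-1\right) l = \left(-5 - 6 l\right) \left(-1\right) l = \left(5 + 6 l\right) l = l \left(5 + 6 l\right)$)
$\left(j{\left(-7 \right)} + S{\left(-2,8 \right)}\right) 19 = \left(\left(-1 - -7\right) + 8 \left(5 + 6 \cdot 8\right)\right) 19 = \left(\left(-1 + 7\right) + 8 \left(5 + 48\right)\right) 19 = \left(6 + 8 \cdot 53\right) 19 = \left(6 + 424\right) 19 = 430 \cdot 19 = 8170$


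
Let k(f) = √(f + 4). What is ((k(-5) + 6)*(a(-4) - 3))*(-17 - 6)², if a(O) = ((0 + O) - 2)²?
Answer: 104742 + 17457*I ≈ 1.0474e+5 + 17457.0*I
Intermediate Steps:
a(O) = (-2 + O)² (a(O) = (O - 2)² = (-2 + O)²)
k(f) = √(4 + f)
((k(-5) + 6)*(a(-4) - 3))*(-17 - 6)² = ((√(4 - 5) + 6)*((-2 - 4)² - 3))*(-17 - 6)² = ((√(-1) + 6)*((-6)² - 3))*(-23)² = ((I + 6)*(36 - 3))*529 = ((6 + I)*33)*529 = (198 + 33*I)*529 = 104742 + 17457*I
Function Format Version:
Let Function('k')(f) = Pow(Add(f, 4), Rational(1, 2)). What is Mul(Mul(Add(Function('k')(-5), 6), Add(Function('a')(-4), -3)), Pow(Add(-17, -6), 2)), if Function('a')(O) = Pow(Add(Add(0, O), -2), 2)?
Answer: Add(104742, Mul(17457, I)) ≈ Add(1.0474e+5, Mul(17457., I))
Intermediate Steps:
Function('a')(O) = Pow(Add(-2, O), 2) (Function('a')(O) = Pow(Add(O, -2), 2) = Pow(Add(-2, O), 2))
Function('k')(f) = Pow(Add(4, f), Rational(1, 2))
Mul(Mul(Add(Function('k')(-5), 6), Add(Function('a')(-4), -3)), Pow(Add(-17, -6), 2)) = Mul(Mul(Add(Pow(Add(4, -5), Rational(1, 2)), 6), Add(Pow(Add(-2, -4), 2), -3)), Pow(Add(-17, -6), 2)) = Mul(Mul(Add(Pow(-1, Rational(1, 2)), 6), Add(Pow(-6, 2), -3)), Pow(-23, 2)) = Mul(Mul(Add(I, 6), Add(36, -3)), 529) = Mul(Mul(Add(6, I), 33), 529) = Mul(Add(198, Mul(33, I)), 529) = Add(104742, Mul(17457, I))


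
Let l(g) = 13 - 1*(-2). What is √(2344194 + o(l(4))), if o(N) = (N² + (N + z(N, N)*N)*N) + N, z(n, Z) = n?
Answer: √2348034 ≈ 1532.3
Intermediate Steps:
l(g) = 15 (l(g) = 13 + 2 = 15)
o(N) = N + N² + N*(N + N²) (o(N) = (N² + (N + N*N)*N) + N = (N² + (N + N²)*N) + N = (N² + N*(N + N²)) + N = N + N² + N*(N + N²))
√(2344194 + o(l(4))) = √(2344194 + 15*(1 + 15² + 2*15)) = √(2344194 + 15*(1 + 225 + 30)) = √(2344194 + 15*256) = √(2344194 + 3840) = √2348034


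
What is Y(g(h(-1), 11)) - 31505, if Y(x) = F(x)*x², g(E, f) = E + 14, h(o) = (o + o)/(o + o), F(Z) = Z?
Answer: -28130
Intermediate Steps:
h(o) = 1 (h(o) = (2*o)/((2*o)) = (2*o)*(1/(2*o)) = 1)
g(E, f) = 14 + E
Y(x) = x³ (Y(x) = x*x² = x³)
Y(g(h(-1), 11)) - 31505 = (14 + 1)³ - 31505 = 15³ - 31505 = 3375 - 31505 = -28130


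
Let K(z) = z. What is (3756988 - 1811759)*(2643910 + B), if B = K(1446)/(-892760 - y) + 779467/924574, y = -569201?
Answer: 512851283765801837414987/99718079622 ≈ 5.1430e+12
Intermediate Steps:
B = 83622209683/99718079622 (B = 1446/(-892760 - 1*(-569201)) + 779467/924574 = 1446/(-892760 + 569201) + 779467*(1/924574) = 1446/(-323559) + 779467/924574 = 1446*(-1/323559) + 779467/924574 = -482/107853 + 779467/924574 = 83622209683/99718079622 ≈ 0.83859)
(3756988 - 1811759)*(2643910 + B) = (3756988 - 1811759)*(2643910 + 83622209683/99718079622) = 1945229*(263645711515611703/99718079622) = 512851283765801837414987/99718079622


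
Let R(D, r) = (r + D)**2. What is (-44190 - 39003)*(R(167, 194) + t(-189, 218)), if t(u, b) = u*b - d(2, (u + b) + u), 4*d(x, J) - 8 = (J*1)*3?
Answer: -7423893741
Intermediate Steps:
d(x, J) = 2 + 3*J/4 (d(x, J) = 2 + ((J*1)*3)/4 = 2 + (J*3)/4 = 2 + (3*J)/4 = 2 + 3*J/4)
R(D, r) = (D + r)**2
t(u, b) = -2 - 3*u/2 - 3*b/4 + b*u (t(u, b) = u*b - (2 + 3*((u + b) + u)/4) = b*u - (2 + 3*((b + u) + u)/4) = b*u - (2 + 3*(b + 2*u)/4) = b*u - (2 + (3*u/2 + 3*b/4)) = b*u - (2 + 3*u/2 + 3*b/4) = b*u + (-2 - 3*u/2 - 3*b/4) = -2 - 3*u/2 - 3*b/4 + b*u)
(-44190 - 39003)*(R(167, 194) + t(-189, 218)) = (-44190 - 39003)*((167 + 194)**2 + (-2 - 3/2*(-189) - 3/4*218 + 218*(-189))) = -83193*(361**2 + (-2 + 567/2 - 327/2 - 41202)) = -83193*(130321 - 41084) = -83193*89237 = -7423893741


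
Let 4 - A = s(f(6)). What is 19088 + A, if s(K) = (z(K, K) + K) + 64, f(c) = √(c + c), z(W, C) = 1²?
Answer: 19027 - 2*√3 ≈ 19024.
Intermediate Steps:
z(W, C) = 1
f(c) = √2*√c (f(c) = √(2*c) = √2*√c)
s(K) = 65 + K (s(K) = (1 + K) + 64 = 65 + K)
A = -61 - 2*√3 (A = 4 - (65 + √2*√6) = 4 - (65 + 2*√3) = 4 + (-65 - 2*√3) = -61 - 2*√3 ≈ -64.464)
19088 + A = 19088 + (-61 - 2*√3) = 19027 - 2*√3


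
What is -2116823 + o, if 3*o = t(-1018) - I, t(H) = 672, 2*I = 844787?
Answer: -13544381/6 ≈ -2.2574e+6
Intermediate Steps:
I = 844787/2 (I = (½)*844787 = 844787/2 ≈ 4.2239e+5)
o = -843443/6 (o = (672 - 1*844787/2)/3 = (672 - 844787/2)/3 = (⅓)*(-843443/2) = -843443/6 ≈ -1.4057e+5)
-2116823 + o = -2116823 - 843443/6 = -13544381/6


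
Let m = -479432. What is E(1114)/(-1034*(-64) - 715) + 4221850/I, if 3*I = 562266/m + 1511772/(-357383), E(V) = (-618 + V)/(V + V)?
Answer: -13187775397066767766085372/5625664379884264969 ≈ -2.3442e+6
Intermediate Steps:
E(V) = (-618 + V)/(2*V) (E(V) = (-618 + V)/((2*V)) = (-618 + V)*(1/(2*V)) = (-618 + V)/(2*V))
I = -154289363897/85670423228 (I = (562266/(-479432) + 1511772/(-357383))/3 = (562266*(-1/479432) + 1511772*(-1/357383))/3 = (-281133/239716 - 1511772/357383)/3 = (⅓)*(-462868091691/85670423228) = -154289363897/85670423228 ≈ -1.8010)
E(1114)/(-1034*(-64) - 715) + 4221850/I = ((½)*(-618 + 1114)/1114)/(-1034*(-64) - 715) + 4221850/(-154289363897/85670423228) = ((½)*(1/1114)*496)/(66176 - 715) + 4221850*(-85670423228/154289363897) = (124/557)/65461 - 361687676305131800/154289363897 = (124/557)*(1/65461) - 361687676305131800/154289363897 = 124/36461777 - 361687676305131800/154289363897 = -13187775397066767766085372/5625664379884264969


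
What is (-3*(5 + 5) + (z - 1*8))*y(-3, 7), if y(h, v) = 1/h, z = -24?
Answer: 62/3 ≈ 20.667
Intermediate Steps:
(-3*(5 + 5) + (z - 1*8))*y(-3, 7) = (-3*(5 + 5) + (-24 - 1*8))/(-3) = (-3*10 + (-24 - 8))*(-1/3) = (-30 - 32)*(-1/3) = -62*(-1/3) = 62/3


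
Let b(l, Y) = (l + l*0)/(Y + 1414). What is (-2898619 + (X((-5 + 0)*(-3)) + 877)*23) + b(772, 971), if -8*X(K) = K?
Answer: -54921604489/19080 ≈ -2.8785e+6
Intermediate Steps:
X(K) = -K/8
b(l, Y) = l/(1414 + Y) (b(l, Y) = (l + 0)/(1414 + Y) = l/(1414 + Y))
(-2898619 + (X((-5 + 0)*(-3)) + 877)*23) + b(772, 971) = (-2898619 + (-(-5 + 0)*(-3)/8 + 877)*23) + 772/(1414 + 971) = (-2898619 + (-(-5)*(-3)/8 + 877)*23) + 772/2385 = (-2898619 + (-⅛*15 + 877)*23) + 772*(1/2385) = (-2898619 + (-15/8 + 877)*23) + 772/2385 = (-2898619 + (7001/8)*23) + 772/2385 = (-2898619 + 161023/8) + 772/2385 = -23027929/8 + 772/2385 = -54921604489/19080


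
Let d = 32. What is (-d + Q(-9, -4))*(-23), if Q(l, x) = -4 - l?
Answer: 621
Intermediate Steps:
(-d + Q(-9, -4))*(-23) = (-1*32 + (-4 - 1*(-9)))*(-23) = (-32 + (-4 + 9))*(-23) = (-32 + 5)*(-23) = -27*(-23) = 621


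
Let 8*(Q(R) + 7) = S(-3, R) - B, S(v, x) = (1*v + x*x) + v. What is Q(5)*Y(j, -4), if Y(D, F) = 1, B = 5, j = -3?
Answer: -21/4 ≈ -5.2500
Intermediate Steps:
S(v, x) = x**2 + 2*v (S(v, x) = (v + x**2) + v = x**2 + 2*v)
Q(R) = -67/8 + R**2/8 (Q(R) = -7 + ((R**2 + 2*(-3)) - 1*5)/8 = -7 + ((R**2 - 6) - 5)/8 = -7 + ((-6 + R**2) - 5)/8 = -7 + (-11 + R**2)/8 = -7 + (-11/8 + R**2/8) = -67/8 + R**2/8)
Q(5)*Y(j, -4) = (-67/8 + (1/8)*5**2)*1 = (-67/8 + (1/8)*25)*1 = (-67/8 + 25/8)*1 = -21/4*1 = -21/4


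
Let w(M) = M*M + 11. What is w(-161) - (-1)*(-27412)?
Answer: -1480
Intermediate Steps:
w(M) = 11 + M² (w(M) = M² + 11 = 11 + M²)
w(-161) - (-1)*(-27412) = (11 + (-161)²) - (-1)*(-27412) = (11 + 25921) - 1*27412 = 25932 - 27412 = -1480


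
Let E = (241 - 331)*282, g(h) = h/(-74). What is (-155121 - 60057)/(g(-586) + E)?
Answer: 7961586/938767 ≈ 8.4809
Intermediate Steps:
g(h) = -h/74 (g(h) = h*(-1/74) = -h/74)
E = -25380 (E = -90*282 = -25380)
(-155121 - 60057)/(g(-586) + E) = (-155121 - 60057)/(-1/74*(-586) - 25380) = -215178/(293/37 - 25380) = -215178/(-938767/37) = -215178*(-37/938767) = 7961586/938767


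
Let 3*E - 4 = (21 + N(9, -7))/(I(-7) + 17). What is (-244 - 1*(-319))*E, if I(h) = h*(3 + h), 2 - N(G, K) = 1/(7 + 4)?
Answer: 1240/11 ≈ 112.73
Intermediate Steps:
N(G, K) = 21/11 (N(G, K) = 2 - 1/(7 + 4) = 2 - 1/11 = 21/11)
E = 248/165 (E = 4/3 + ((21 + 21/11)/(-7*(3 - 7) + 17))/3 = 4/3 + (252/(11*(-7*(-4) + 17)))/3 = 4/3 + (252/(11*(28 + 17)))/3 = 4/3 + ((252/11)/45)/3 = 4/3 + ((252/11)*(1/45))/3 = 4/3 + (⅓)*(28/55) = 4/3 + 28/165 = 248/165 ≈ 1.5030)
(-244 - 1*(-319))*E = (-244 - 1*(-319))*(248/165) = (-244 + 319)*(248/165) = 75*(248/165) = 1240/11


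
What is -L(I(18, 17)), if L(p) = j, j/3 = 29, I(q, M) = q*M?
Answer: -87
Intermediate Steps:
I(q, M) = M*q
j = 87 (j = 3*29 = 87)
L(p) = 87
-L(I(18, 17)) = -1*87 = -87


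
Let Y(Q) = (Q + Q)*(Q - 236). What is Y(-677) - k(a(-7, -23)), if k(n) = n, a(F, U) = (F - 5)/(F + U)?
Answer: 6181008/5 ≈ 1.2362e+6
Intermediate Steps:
a(F, U) = (-5 + F)/(F + U)
Y(Q) = 2*Q*(-236 + Q) (Y(Q) = (2*Q)*(-236 + Q) = 2*Q*(-236 + Q))
Y(-677) - k(a(-7, -23)) = 2*(-677)*(-236 - 677) - (-5 - 7)/(-7 - 23) = 2*(-677)*(-913) - (-12)/(-30) = 1236202 - (-1)*(-12)/30 = 1236202 - 1*2/5 = 1236202 - 2/5 = 6181008/5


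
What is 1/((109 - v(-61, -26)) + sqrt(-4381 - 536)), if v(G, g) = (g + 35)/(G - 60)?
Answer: 1596958/246177001 - 14641*I*sqrt(4917)/246177001 ≈ 0.006487 - 0.0041704*I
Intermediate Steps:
v(G, g) = (35 + g)/(-60 + G)
1/((109 - v(-61, -26)) + sqrt(-4381 - 536)) = 1/((109 - (35 - 26)/(-60 - 61)) + sqrt(-4381 - 536)) = 1/((109 - 9/(-121)) + sqrt(-4917)) = 1/((109 - (-1)*9/121) + I*sqrt(4917)) = 1/((109 - 1*(-9/121)) + I*sqrt(4917)) = 1/((109 + 9/121) + I*sqrt(4917)) = 1/(13198/121 + I*sqrt(4917))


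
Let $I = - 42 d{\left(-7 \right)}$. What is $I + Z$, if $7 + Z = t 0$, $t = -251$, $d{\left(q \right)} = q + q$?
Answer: $581$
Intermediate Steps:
$d{\left(q \right)} = 2 q$
$I = 588$ ($I = - 42 \cdot 2 \left(-7\right) = \left(-42\right) \left(-14\right) = 588$)
$Z = -7$ ($Z = -7 - 0 = -7 + 0 = -7$)
$I + Z = 588 - 7 = 581$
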